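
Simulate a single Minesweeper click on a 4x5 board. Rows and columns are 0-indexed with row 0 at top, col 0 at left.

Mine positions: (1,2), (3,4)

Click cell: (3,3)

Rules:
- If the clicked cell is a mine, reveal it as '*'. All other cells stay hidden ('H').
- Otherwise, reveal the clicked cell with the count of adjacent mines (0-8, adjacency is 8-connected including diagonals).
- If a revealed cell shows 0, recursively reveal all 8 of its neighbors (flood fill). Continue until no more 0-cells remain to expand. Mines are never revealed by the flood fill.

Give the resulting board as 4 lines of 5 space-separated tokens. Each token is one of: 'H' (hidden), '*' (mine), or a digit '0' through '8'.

H H H H H
H H H H H
H H H H H
H H H 1 H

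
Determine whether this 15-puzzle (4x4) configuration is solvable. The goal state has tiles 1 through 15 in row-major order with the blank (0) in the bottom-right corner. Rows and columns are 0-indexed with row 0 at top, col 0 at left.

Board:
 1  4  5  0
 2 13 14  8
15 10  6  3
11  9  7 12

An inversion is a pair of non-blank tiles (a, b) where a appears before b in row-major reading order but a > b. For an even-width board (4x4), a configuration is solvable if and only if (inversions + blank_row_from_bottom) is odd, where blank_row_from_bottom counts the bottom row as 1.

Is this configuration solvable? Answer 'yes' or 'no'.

Answer: no

Derivation:
Inversions: 38
Blank is in row 0 (0-indexed from top), which is row 4 counting from the bottom (bottom = 1).
38 + 4 = 42, which is even, so the puzzle is not solvable.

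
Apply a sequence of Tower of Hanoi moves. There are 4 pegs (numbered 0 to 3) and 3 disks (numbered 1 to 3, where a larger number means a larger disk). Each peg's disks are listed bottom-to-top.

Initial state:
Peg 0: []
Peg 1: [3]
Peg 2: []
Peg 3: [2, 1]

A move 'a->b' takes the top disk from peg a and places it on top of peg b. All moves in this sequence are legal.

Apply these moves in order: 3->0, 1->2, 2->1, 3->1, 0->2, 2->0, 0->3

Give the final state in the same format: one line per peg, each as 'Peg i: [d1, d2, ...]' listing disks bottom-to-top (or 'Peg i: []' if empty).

Answer: Peg 0: []
Peg 1: [3, 2]
Peg 2: []
Peg 3: [1]

Derivation:
After move 1 (3->0):
Peg 0: [1]
Peg 1: [3]
Peg 2: []
Peg 3: [2]

After move 2 (1->2):
Peg 0: [1]
Peg 1: []
Peg 2: [3]
Peg 3: [2]

After move 3 (2->1):
Peg 0: [1]
Peg 1: [3]
Peg 2: []
Peg 3: [2]

After move 4 (3->1):
Peg 0: [1]
Peg 1: [3, 2]
Peg 2: []
Peg 3: []

After move 5 (0->2):
Peg 0: []
Peg 1: [3, 2]
Peg 2: [1]
Peg 3: []

After move 6 (2->0):
Peg 0: [1]
Peg 1: [3, 2]
Peg 2: []
Peg 3: []

After move 7 (0->3):
Peg 0: []
Peg 1: [3, 2]
Peg 2: []
Peg 3: [1]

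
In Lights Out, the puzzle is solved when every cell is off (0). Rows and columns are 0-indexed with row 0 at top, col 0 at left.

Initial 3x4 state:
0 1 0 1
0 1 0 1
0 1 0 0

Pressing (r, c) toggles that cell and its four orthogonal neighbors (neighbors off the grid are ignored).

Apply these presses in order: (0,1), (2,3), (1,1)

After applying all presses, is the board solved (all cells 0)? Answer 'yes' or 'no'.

After press 1 at (0,1):
1 0 1 1
0 0 0 1
0 1 0 0

After press 2 at (2,3):
1 0 1 1
0 0 0 0
0 1 1 1

After press 3 at (1,1):
1 1 1 1
1 1 1 0
0 0 1 1

Lights still on: 9

Answer: no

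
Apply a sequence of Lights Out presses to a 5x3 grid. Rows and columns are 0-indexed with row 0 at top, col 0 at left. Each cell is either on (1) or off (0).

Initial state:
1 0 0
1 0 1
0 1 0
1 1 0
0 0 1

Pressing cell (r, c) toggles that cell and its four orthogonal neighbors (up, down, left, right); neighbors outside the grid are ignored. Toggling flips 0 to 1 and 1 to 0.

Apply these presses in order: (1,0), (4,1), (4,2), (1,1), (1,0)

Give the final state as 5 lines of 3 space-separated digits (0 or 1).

After press 1 at (1,0):
0 0 0
0 1 1
1 1 0
1 1 0
0 0 1

After press 2 at (4,1):
0 0 0
0 1 1
1 1 0
1 0 0
1 1 0

After press 3 at (4,2):
0 0 0
0 1 1
1 1 0
1 0 1
1 0 1

After press 4 at (1,1):
0 1 0
1 0 0
1 0 0
1 0 1
1 0 1

After press 5 at (1,0):
1 1 0
0 1 0
0 0 0
1 0 1
1 0 1

Answer: 1 1 0
0 1 0
0 0 0
1 0 1
1 0 1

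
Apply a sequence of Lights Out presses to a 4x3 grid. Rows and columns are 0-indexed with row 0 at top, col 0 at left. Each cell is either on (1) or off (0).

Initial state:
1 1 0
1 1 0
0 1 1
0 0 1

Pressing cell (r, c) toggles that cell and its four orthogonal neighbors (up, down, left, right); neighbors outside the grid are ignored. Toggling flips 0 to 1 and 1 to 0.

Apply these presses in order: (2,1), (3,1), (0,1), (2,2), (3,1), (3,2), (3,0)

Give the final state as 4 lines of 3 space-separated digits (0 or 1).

Answer: 0 0 1
1 1 1
0 1 0
1 1 1

Derivation:
After press 1 at (2,1):
1 1 0
1 0 0
1 0 0
0 1 1

After press 2 at (3,1):
1 1 0
1 0 0
1 1 0
1 0 0

After press 3 at (0,1):
0 0 1
1 1 0
1 1 0
1 0 0

After press 4 at (2,2):
0 0 1
1 1 1
1 0 1
1 0 1

After press 5 at (3,1):
0 0 1
1 1 1
1 1 1
0 1 0

After press 6 at (3,2):
0 0 1
1 1 1
1 1 0
0 0 1

After press 7 at (3,0):
0 0 1
1 1 1
0 1 0
1 1 1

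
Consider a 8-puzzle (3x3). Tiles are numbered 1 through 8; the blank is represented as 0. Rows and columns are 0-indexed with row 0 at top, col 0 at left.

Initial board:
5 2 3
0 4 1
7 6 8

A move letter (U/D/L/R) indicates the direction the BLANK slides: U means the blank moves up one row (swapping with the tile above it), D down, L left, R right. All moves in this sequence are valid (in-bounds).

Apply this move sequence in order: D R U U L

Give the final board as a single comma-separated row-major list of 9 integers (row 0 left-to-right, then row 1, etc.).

Answer: 0, 5, 3, 7, 2, 1, 6, 4, 8

Derivation:
After move 1 (D):
5 2 3
7 4 1
0 6 8

After move 2 (R):
5 2 3
7 4 1
6 0 8

After move 3 (U):
5 2 3
7 0 1
6 4 8

After move 4 (U):
5 0 3
7 2 1
6 4 8

After move 5 (L):
0 5 3
7 2 1
6 4 8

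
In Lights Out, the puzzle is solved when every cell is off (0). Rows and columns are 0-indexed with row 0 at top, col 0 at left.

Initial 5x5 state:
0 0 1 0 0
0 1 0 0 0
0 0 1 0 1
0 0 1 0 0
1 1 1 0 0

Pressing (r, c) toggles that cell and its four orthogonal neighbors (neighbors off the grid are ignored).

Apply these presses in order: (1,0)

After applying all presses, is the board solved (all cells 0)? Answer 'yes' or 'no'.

After press 1 at (1,0):
1 0 1 0 0
1 0 0 0 0
1 0 1 0 1
0 0 1 0 0
1 1 1 0 0

Lights still on: 10

Answer: no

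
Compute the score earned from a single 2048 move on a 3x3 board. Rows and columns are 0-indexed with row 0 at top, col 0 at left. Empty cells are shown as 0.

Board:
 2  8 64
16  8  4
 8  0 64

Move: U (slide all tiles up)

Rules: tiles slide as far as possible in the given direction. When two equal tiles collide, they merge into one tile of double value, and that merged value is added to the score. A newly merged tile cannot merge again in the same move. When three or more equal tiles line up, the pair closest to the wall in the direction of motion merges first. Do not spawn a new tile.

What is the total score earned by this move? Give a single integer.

Answer: 16

Derivation:
Slide up:
col 0: [2, 16, 8] -> [2, 16, 8]  score +0 (running 0)
col 1: [8, 8, 0] -> [16, 0, 0]  score +16 (running 16)
col 2: [64, 4, 64] -> [64, 4, 64]  score +0 (running 16)
Board after move:
 2 16 64
16  0  4
 8  0 64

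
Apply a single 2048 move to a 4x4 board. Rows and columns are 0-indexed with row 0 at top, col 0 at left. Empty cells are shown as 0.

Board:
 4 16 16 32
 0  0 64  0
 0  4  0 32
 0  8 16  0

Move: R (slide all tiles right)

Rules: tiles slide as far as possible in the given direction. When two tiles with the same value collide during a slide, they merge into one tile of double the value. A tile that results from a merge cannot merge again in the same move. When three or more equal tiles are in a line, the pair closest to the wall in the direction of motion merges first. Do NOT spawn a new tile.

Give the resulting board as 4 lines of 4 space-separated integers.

Slide right:
row 0: [4, 16, 16, 32] -> [0, 4, 32, 32]
row 1: [0, 0, 64, 0] -> [0, 0, 0, 64]
row 2: [0, 4, 0, 32] -> [0, 0, 4, 32]
row 3: [0, 8, 16, 0] -> [0, 0, 8, 16]

Answer:  0  4 32 32
 0  0  0 64
 0  0  4 32
 0  0  8 16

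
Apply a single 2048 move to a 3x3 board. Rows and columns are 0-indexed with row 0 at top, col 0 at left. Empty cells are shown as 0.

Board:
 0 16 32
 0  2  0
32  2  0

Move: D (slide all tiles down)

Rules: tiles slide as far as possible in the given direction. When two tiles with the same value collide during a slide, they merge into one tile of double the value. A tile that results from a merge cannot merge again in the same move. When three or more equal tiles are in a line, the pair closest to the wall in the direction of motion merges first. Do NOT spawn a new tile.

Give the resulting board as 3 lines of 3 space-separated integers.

Slide down:
col 0: [0, 0, 32] -> [0, 0, 32]
col 1: [16, 2, 2] -> [0, 16, 4]
col 2: [32, 0, 0] -> [0, 0, 32]

Answer:  0  0  0
 0 16  0
32  4 32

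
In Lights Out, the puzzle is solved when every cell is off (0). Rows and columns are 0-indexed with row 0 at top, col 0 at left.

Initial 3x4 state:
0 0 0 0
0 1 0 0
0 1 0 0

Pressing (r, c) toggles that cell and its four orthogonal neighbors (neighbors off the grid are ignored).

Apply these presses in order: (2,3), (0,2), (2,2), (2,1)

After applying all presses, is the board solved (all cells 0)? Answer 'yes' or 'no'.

After press 1 at (2,3):
0 0 0 0
0 1 0 1
0 1 1 1

After press 2 at (0,2):
0 1 1 1
0 1 1 1
0 1 1 1

After press 3 at (2,2):
0 1 1 1
0 1 0 1
0 0 0 0

After press 4 at (2,1):
0 1 1 1
0 0 0 1
1 1 1 0

Lights still on: 7

Answer: no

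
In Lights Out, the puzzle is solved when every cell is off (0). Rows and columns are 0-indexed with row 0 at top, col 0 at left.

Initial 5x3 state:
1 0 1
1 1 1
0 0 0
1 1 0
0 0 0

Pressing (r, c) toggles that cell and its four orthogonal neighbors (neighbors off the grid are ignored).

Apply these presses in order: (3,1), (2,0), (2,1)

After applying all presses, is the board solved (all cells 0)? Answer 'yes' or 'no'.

Answer: no

Derivation:
After press 1 at (3,1):
1 0 1
1 1 1
0 1 0
0 0 1
0 1 0

After press 2 at (2,0):
1 0 1
0 1 1
1 0 0
1 0 1
0 1 0

After press 3 at (2,1):
1 0 1
0 0 1
0 1 1
1 1 1
0 1 0

Lights still on: 9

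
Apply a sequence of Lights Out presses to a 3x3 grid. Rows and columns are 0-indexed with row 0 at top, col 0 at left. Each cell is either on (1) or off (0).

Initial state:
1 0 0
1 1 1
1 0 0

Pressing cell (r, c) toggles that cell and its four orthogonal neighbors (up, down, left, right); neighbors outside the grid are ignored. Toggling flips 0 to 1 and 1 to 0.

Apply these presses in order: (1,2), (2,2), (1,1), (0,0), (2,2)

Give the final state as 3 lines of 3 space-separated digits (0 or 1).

Answer: 0 0 1
1 1 1
1 1 1

Derivation:
After press 1 at (1,2):
1 0 1
1 0 0
1 0 1

After press 2 at (2,2):
1 0 1
1 0 1
1 1 0

After press 3 at (1,1):
1 1 1
0 1 0
1 0 0

After press 4 at (0,0):
0 0 1
1 1 0
1 0 0

After press 5 at (2,2):
0 0 1
1 1 1
1 1 1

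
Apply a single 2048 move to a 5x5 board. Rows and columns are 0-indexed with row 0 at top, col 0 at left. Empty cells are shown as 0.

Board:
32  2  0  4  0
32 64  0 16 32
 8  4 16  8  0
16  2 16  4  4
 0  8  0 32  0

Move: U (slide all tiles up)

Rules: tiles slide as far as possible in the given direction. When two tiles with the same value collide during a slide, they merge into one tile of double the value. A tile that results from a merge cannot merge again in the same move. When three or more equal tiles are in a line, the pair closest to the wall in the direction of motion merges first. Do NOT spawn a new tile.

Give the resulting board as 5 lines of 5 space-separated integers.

Answer: 64  2 32  4 32
 8 64  0 16  4
16  4  0  8  0
 0  2  0  4  0
 0  8  0 32  0

Derivation:
Slide up:
col 0: [32, 32, 8, 16, 0] -> [64, 8, 16, 0, 0]
col 1: [2, 64, 4, 2, 8] -> [2, 64, 4, 2, 8]
col 2: [0, 0, 16, 16, 0] -> [32, 0, 0, 0, 0]
col 3: [4, 16, 8, 4, 32] -> [4, 16, 8, 4, 32]
col 4: [0, 32, 0, 4, 0] -> [32, 4, 0, 0, 0]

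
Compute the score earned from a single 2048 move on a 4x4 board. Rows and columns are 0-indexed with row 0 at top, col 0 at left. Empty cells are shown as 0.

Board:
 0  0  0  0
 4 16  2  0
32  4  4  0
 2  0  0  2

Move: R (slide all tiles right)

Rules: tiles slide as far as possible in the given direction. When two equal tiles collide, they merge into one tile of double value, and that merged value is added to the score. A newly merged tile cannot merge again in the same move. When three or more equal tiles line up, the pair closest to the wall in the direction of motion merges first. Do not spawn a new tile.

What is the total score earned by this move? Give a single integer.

Answer: 12

Derivation:
Slide right:
row 0: [0, 0, 0, 0] -> [0, 0, 0, 0]  score +0 (running 0)
row 1: [4, 16, 2, 0] -> [0, 4, 16, 2]  score +0 (running 0)
row 2: [32, 4, 4, 0] -> [0, 0, 32, 8]  score +8 (running 8)
row 3: [2, 0, 0, 2] -> [0, 0, 0, 4]  score +4 (running 12)
Board after move:
 0  0  0  0
 0  4 16  2
 0  0 32  8
 0  0  0  4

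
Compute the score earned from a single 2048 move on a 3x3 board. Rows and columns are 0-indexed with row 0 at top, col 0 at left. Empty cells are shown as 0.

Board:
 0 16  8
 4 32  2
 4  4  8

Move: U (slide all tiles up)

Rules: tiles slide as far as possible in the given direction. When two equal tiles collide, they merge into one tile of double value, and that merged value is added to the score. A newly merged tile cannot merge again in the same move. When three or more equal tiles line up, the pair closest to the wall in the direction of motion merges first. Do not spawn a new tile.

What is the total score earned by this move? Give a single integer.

Answer: 8

Derivation:
Slide up:
col 0: [0, 4, 4] -> [8, 0, 0]  score +8 (running 8)
col 1: [16, 32, 4] -> [16, 32, 4]  score +0 (running 8)
col 2: [8, 2, 8] -> [8, 2, 8]  score +0 (running 8)
Board after move:
 8 16  8
 0 32  2
 0  4  8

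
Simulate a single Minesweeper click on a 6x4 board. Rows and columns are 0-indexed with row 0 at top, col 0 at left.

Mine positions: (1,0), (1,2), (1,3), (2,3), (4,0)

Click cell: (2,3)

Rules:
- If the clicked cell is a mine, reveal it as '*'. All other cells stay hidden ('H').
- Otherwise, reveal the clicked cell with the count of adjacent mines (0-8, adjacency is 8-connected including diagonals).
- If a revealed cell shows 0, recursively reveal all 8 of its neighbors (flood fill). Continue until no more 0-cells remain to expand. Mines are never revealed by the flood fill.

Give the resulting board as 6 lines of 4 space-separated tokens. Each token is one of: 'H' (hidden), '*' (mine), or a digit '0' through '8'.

H H H H
H H H H
H H H *
H H H H
H H H H
H H H H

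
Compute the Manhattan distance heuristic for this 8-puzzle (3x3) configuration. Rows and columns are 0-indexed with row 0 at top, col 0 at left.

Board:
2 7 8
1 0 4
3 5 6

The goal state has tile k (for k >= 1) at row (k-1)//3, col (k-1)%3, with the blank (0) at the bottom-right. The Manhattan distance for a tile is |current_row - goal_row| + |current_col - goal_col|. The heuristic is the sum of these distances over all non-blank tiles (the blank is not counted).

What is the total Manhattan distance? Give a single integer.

Tile 2: (0,0)->(0,1) = 1
Tile 7: (0,1)->(2,0) = 3
Tile 8: (0,2)->(2,1) = 3
Tile 1: (1,0)->(0,0) = 1
Tile 4: (1,2)->(1,0) = 2
Tile 3: (2,0)->(0,2) = 4
Tile 5: (2,1)->(1,1) = 1
Tile 6: (2,2)->(1,2) = 1
Sum: 1 + 3 + 3 + 1 + 2 + 4 + 1 + 1 = 16

Answer: 16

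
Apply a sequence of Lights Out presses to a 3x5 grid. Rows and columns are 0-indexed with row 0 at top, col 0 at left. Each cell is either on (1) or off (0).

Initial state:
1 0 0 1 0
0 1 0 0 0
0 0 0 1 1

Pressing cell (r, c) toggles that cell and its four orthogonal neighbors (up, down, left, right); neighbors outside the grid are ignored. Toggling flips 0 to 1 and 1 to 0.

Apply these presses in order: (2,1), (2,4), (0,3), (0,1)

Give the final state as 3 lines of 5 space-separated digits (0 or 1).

After press 1 at (2,1):
1 0 0 1 0
0 0 0 0 0
1 1 1 1 1

After press 2 at (2,4):
1 0 0 1 0
0 0 0 0 1
1 1 1 0 0

After press 3 at (0,3):
1 0 1 0 1
0 0 0 1 1
1 1 1 0 0

After press 4 at (0,1):
0 1 0 0 1
0 1 0 1 1
1 1 1 0 0

Answer: 0 1 0 0 1
0 1 0 1 1
1 1 1 0 0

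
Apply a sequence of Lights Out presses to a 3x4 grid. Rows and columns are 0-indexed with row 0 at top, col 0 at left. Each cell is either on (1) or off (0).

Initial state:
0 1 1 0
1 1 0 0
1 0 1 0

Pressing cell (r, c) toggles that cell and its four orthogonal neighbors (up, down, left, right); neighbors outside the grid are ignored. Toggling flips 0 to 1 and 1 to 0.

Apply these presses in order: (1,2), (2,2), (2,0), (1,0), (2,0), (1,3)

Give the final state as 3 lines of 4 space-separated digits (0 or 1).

Answer: 1 1 0 1
0 1 1 0
0 1 1 0

Derivation:
After press 1 at (1,2):
0 1 0 0
1 0 1 1
1 0 0 0

After press 2 at (2,2):
0 1 0 0
1 0 0 1
1 1 1 1

After press 3 at (2,0):
0 1 0 0
0 0 0 1
0 0 1 1

After press 4 at (1,0):
1 1 0 0
1 1 0 1
1 0 1 1

After press 5 at (2,0):
1 1 0 0
0 1 0 1
0 1 1 1

After press 6 at (1,3):
1 1 0 1
0 1 1 0
0 1 1 0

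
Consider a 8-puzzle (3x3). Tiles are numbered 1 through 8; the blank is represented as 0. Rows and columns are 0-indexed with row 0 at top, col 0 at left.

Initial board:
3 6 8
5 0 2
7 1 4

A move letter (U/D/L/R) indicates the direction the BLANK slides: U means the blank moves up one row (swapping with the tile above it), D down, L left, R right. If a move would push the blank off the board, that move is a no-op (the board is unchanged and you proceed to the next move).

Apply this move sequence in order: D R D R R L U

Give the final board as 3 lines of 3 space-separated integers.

Answer: 3 6 8
5 0 2
7 1 4

Derivation:
After move 1 (D):
3 6 8
5 1 2
7 0 4

After move 2 (R):
3 6 8
5 1 2
7 4 0

After move 3 (D):
3 6 8
5 1 2
7 4 0

After move 4 (R):
3 6 8
5 1 2
7 4 0

After move 5 (R):
3 6 8
5 1 2
7 4 0

After move 6 (L):
3 6 8
5 1 2
7 0 4

After move 7 (U):
3 6 8
5 0 2
7 1 4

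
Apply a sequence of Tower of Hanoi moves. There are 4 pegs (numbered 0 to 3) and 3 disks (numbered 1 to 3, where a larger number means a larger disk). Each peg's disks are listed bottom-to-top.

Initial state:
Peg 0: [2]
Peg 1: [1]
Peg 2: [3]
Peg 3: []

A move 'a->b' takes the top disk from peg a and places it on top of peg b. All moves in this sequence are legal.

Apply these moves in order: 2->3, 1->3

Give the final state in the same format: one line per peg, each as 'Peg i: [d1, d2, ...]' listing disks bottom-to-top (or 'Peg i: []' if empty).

After move 1 (2->3):
Peg 0: [2]
Peg 1: [1]
Peg 2: []
Peg 3: [3]

After move 2 (1->3):
Peg 0: [2]
Peg 1: []
Peg 2: []
Peg 3: [3, 1]

Answer: Peg 0: [2]
Peg 1: []
Peg 2: []
Peg 3: [3, 1]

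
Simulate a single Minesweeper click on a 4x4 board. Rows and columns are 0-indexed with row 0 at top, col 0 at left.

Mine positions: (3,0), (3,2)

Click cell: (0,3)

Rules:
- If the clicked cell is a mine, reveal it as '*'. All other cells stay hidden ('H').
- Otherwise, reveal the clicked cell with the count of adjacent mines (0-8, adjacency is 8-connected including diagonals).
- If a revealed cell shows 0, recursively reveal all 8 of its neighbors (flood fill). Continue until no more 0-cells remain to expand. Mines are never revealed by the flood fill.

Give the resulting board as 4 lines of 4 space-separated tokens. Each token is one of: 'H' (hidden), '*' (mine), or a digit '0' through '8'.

0 0 0 0
0 0 0 0
1 2 1 1
H H H H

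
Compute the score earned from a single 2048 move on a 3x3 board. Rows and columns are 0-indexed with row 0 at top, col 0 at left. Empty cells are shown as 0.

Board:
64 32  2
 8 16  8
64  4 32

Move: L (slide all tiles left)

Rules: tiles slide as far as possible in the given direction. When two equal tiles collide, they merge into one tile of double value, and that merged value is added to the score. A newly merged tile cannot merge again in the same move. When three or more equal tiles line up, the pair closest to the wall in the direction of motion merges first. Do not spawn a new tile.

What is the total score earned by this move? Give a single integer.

Answer: 0

Derivation:
Slide left:
row 0: [64, 32, 2] -> [64, 32, 2]  score +0 (running 0)
row 1: [8, 16, 8] -> [8, 16, 8]  score +0 (running 0)
row 2: [64, 4, 32] -> [64, 4, 32]  score +0 (running 0)
Board after move:
64 32  2
 8 16  8
64  4 32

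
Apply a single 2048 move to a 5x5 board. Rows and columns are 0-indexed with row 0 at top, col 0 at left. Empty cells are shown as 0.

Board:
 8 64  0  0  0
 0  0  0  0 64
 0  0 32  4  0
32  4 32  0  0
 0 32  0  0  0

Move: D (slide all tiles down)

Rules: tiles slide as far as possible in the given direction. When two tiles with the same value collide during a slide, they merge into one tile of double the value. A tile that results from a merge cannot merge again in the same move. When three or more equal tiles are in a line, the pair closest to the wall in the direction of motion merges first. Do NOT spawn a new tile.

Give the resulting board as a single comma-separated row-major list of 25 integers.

Slide down:
col 0: [8, 0, 0, 32, 0] -> [0, 0, 0, 8, 32]
col 1: [64, 0, 0, 4, 32] -> [0, 0, 64, 4, 32]
col 2: [0, 0, 32, 32, 0] -> [0, 0, 0, 0, 64]
col 3: [0, 0, 4, 0, 0] -> [0, 0, 0, 0, 4]
col 4: [0, 64, 0, 0, 0] -> [0, 0, 0, 0, 64]

Answer: 0, 0, 0, 0, 0, 0, 0, 0, 0, 0, 0, 64, 0, 0, 0, 8, 4, 0, 0, 0, 32, 32, 64, 4, 64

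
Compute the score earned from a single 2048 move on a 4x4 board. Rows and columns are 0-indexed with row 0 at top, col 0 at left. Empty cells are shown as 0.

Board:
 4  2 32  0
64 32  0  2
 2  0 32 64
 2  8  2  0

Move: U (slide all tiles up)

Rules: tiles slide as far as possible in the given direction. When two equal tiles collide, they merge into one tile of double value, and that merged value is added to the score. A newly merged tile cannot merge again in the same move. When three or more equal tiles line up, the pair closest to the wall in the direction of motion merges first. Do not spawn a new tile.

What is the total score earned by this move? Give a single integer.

Answer: 68

Derivation:
Slide up:
col 0: [4, 64, 2, 2] -> [4, 64, 4, 0]  score +4 (running 4)
col 1: [2, 32, 0, 8] -> [2, 32, 8, 0]  score +0 (running 4)
col 2: [32, 0, 32, 2] -> [64, 2, 0, 0]  score +64 (running 68)
col 3: [0, 2, 64, 0] -> [2, 64, 0, 0]  score +0 (running 68)
Board after move:
 4  2 64  2
64 32  2 64
 4  8  0  0
 0  0  0  0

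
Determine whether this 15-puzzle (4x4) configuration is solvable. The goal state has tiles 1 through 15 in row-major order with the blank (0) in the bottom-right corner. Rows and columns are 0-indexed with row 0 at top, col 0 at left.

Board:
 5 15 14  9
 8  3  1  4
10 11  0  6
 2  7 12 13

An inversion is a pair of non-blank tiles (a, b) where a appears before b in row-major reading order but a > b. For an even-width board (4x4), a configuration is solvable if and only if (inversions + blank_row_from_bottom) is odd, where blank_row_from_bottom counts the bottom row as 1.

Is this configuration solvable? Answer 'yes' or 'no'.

Inversions: 52
Blank is in row 2 (0-indexed from top), which is row 2 counting from the bottom (bottom = 1).
52 + 2 = 54, which is even, so the puzzle is not solvable.

Answer: no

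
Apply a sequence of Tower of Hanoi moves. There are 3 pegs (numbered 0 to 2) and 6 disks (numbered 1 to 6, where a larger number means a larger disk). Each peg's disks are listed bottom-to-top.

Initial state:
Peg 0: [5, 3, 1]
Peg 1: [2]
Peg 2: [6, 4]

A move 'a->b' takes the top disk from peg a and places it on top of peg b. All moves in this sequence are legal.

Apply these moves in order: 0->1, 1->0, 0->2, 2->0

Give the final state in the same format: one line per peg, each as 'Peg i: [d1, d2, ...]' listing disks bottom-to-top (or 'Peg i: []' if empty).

Answer: Peg 0: [5, 3, 1]
Peg 1: [2]
Peg 2: [6, 4]

Derivation:
After move 1 (0->1):
Peg 0: [5, 3]
Peg 1: [2, 1]
Peg 2: [6, 4]

After move 2 (1->0):
Peg 0: [5, 3, 1]
Peg 1: [2]
Peg 2: [6, 4]

After move 3 (0->2):
Peg 0: [5, 3]
Peg 1: [2]
Peg 2: [6, 4, 1]

After move 4 (2->0):
Peg 0: [5, 3, 1]
Peg 1: [2]
Peg 2: [6, 4]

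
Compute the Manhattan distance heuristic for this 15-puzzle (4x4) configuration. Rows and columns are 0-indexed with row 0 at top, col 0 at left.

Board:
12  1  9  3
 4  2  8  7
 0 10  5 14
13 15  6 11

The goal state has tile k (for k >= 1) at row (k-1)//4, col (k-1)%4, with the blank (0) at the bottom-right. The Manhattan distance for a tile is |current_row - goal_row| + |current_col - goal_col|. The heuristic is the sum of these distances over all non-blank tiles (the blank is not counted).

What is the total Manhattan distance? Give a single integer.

Tile 12: (0,0)->(2,3) = 5
Tile 1: (0,1)->(0,0) = 1
Tile 9: (0,2)->(2,0) = 4
Tile 3: (0,3)->(0,2) = 1
Tile 4: (1,0)->(0,3) = 4
Tile 2: (1,1)->(0,1) = 1
Tile 8: (1,2)->(1,3) = 1
Tile 7: (1,3)->(1,2) = 1
Tile 10: (2,1)->(2,1) = 0
Tile 5: (2,2)->(1,0) = 3
Tile 14: (2,3)->(3,1) = 3
Tile 13: (3,0)->(3,0) = 0
Tile 15: (3,1)->(3,2) = 1
Tile 6: (3,2)->(1,1) = 3
Tile 11: (3,3)->(2,2) = 2
Sum: 5 + 1 + 4 + 1 + 4 + 1 + 1 + 1 + 0 + 3 + 3 + 0 + 1 + 3 + 2 = 30

Answer: 30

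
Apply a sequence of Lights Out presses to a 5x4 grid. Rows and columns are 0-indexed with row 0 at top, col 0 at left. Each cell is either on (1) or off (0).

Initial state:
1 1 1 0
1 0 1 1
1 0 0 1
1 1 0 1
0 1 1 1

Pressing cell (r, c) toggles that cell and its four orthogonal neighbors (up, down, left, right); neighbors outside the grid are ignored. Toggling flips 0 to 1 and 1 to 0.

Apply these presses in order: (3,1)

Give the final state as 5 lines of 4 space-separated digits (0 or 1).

After press 1 at (3,1):
1 1 1 0
1 0 1 1
1 1 0 1
0 0 1 1
0 0 1 1

Answer: 1 1 1 0
1 0 1 1
1 1 0 1
0 0 1 1
0 0 1 1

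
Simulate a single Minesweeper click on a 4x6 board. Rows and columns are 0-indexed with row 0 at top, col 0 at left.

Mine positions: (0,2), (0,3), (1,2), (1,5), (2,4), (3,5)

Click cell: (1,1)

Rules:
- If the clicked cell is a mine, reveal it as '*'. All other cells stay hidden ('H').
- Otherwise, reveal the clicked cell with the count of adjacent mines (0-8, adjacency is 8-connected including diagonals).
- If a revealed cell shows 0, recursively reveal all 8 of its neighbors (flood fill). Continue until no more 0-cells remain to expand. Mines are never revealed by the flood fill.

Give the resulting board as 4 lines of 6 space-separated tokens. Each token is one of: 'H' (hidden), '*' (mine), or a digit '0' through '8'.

H H H H H H
H 2 H H H H
H H H H H H
H H H H H H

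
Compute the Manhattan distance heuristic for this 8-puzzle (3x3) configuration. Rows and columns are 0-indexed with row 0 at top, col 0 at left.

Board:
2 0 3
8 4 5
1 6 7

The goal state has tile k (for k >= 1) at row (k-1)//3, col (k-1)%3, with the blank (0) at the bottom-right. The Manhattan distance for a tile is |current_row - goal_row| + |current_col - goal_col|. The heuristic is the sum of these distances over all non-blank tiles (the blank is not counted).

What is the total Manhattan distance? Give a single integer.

Answer: 11

Derivation:
Tile 2: (0,0)->(0,1) = 1
Tile 3: (0,2)->(0,2) = 0
Tile 8: (1,0)->(2,1) = 2
Tile 4: (1,1)->(1,0) = 1
Tile 5: (1,2)->(1,1) = 1
Tile 1: (2,0)->(0,0) = 2
Tile 6: (2,1)->(1,2) = 2
Tile 7: (2,2)->(2,0) = 2
Sum: 1 + 0 + 2 + 1 + 1 + 2 + 2 + 2 = 11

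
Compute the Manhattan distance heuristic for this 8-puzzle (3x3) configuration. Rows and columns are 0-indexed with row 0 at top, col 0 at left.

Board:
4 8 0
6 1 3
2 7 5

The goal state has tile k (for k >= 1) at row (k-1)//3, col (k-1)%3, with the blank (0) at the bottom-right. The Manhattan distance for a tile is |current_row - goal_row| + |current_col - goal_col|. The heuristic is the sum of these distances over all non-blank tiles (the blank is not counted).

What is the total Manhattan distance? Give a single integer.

Tile 4: at (0,0), goal (1,0), distance |0-1|+|0-0| = 1
Tile 8: at (0,1), goal (2,1), distance |0-2|+|1-1| = 2
Tile 6: at (1,0), goal (1,2), distance |1-1|+|0-2| = 2
Tile 1: at (1,1), goal (0,0), distance |1-0|+|1-0| = 2
Tile 3: at (1,2), goal (0,2), distance |1-0|+|2-2| = 1
Tile 2: at (2,0), goal (0,1), distance |2-0|+|0-1| = 3
Tile 7: at (2,1), goal (2,0), distance |2-2|+|1-0| = 1
Tile 5: at (2,2), goal (1,1), distance |2-1|+|2-1| = 2
Sum: 1 + 2 + 2 + 2 + 1 + 3 + 1 + 2 = 14

Answer: 14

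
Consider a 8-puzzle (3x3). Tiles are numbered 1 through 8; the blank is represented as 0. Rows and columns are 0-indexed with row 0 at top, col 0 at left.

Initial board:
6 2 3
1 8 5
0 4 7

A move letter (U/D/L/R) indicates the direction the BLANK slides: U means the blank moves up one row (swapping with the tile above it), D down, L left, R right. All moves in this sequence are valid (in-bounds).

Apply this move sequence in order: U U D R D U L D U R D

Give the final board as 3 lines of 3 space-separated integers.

Answer: 6 2 3
8 4 5
1 0 7

Derivation:
After move 1 (U):
6 2 3
0 8 5
1 4 7

After move 2 (U):
0 2 3
6 8 5
1 4 7

After move 3 (D):
6 2 3
0 8 5
1 4 7

After move 4 (R):
6 2 3
8 0 5
1 4 7

After move 5 (D):
6 2 3
8 4 5
1 0 7

After move 6 (U):
6 2 3
8 0 5
1 4 7

After move 7 (L):
6 2 3
0 8 5
1 4 7

After move 8 (D):
6 2 3
1 8 5
0 4 7

After move 9 (U):
6 2 3
0 8 5
1 4 7

After move 10 (R):
6 2 3
8 0 5
1 4 7

After move 11 (D):
6 2 3
8 4 5
1 0 7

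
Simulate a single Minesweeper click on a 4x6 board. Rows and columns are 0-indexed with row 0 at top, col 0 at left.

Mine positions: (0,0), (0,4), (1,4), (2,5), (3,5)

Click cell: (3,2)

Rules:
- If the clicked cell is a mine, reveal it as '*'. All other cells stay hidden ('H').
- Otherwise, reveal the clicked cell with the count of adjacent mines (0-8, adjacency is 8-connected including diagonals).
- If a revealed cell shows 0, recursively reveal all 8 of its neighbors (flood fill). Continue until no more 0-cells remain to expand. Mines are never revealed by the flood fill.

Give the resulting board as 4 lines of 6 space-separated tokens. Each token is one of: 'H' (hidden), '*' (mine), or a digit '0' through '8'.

H 1 0 2 H H
1 1 0 2 H H
0 0 0 1 3 H
0 0 0 0 2 H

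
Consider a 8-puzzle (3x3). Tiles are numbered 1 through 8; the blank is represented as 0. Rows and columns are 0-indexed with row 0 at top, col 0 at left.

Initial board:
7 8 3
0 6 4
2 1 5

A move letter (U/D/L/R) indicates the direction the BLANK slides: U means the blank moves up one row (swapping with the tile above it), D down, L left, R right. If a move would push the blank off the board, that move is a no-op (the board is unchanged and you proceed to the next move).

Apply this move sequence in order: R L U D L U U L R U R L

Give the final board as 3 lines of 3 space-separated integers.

Answer: 8 0 3
7 6 4
2 1 5

Derivation:
After move 1 (R):
7 8 3
6 0 4
2 1 5

After move 2 (L):
7 8 3
0 6 4
2 1 5

After move 3 (U):
0 8 3
7 6 4
2 1 5

After move 4 (D):
7 8 3
0 6 4
2 1 5

After move 5 (L):
7 8 3
0 6 4
2 1 5

After move 6 (U):
0 8 3
7 6 4
2 1 5

After move 7 (U):
0 8 3
7 6 4
2 1 5

After move 8 (L):
0 8 3
7 6 4
2 1 5

After move 9 (R):
8 0 3
7 6 4
2 1 5

After move 10 (U):
8 0 3
7 6 4
2 1 5

After move 11 (R):
8 3 0
7 6 4
2 1 5

After move 12 (L):
8 0 3
7 6 4
2 1 5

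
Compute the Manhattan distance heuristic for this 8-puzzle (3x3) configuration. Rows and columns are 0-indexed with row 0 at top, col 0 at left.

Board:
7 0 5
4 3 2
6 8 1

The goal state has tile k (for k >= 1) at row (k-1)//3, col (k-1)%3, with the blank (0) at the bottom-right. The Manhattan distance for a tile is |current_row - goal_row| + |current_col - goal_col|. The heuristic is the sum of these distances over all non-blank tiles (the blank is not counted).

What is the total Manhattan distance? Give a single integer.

Tile 7: (0,0)->(2,0) = 2
Tile 5: (0,2)->(1,1) = 2
Tile 4: (1,0)->(1,0) = 0
Tile 3: (1,1)->(0,2) = 2
Tile 2: (1,2)->(0,1) = 2
Tile 6: (2,0)->(1,2) = 3
Tile 8: (2,1)->(2,1) = 0
Tile 1: (2,2)->(0,0) = 4
Sum: 2 + 2 + 0 + 2 + 2 + 3 + 0 + 4 = 15

Answer: 15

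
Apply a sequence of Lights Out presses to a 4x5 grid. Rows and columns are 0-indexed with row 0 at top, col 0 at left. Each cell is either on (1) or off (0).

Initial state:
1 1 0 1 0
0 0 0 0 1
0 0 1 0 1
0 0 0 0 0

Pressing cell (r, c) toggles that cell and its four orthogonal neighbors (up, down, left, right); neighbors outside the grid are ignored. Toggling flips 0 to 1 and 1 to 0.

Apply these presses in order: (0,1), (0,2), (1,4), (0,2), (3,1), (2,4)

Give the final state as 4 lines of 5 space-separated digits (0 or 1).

Answer: 0 0 1 1 1
0 1 0 1 1
0 1 1 1 1
1 1 1 0 1

Derivation:
After press 1 at (0,1):
0 0 1 1 0
0 1 0 0 1
0 0 1 0 1
0 0 0 0 0

After press 2 at (0,2):
0 1 0 0 0
0 1 1 0 1
0 0 1 0 1
0 0 0 0 0

After press 3 at (1,4):
0 1 0 0 1
0 1 1 1 0
0 0 1 0 0
0 0 0 0 0

After press 4 at (0,2):
0 0 1 1 1
0 1 0 1 0
0 0 1 0 0
0 0 0 0 0

After press 5 at (3,1):
0 0 1 1 1
0 1 0 1 0
0 1 1 0 0
1 1 1 0 0

After press 6 at (2,4):
0 0 1 1 1
0 1 0 1 1
0 1 1 1 1
1 1 1 0 1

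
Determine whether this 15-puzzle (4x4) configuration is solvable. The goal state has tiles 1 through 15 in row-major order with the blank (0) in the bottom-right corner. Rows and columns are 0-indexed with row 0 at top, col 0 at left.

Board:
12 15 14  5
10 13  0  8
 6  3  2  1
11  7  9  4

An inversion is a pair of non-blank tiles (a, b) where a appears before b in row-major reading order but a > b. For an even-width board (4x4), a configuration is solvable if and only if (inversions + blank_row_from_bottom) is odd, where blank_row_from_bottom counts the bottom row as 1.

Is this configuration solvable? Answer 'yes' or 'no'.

Answer: no

Derivation:
Inversions: 75
Blank is in row 1 (0-indexed from top), which is row 3 counting from the bottom (bottom = 1).
75 + 3 = 78, which is even, so the puzzle is not solvable.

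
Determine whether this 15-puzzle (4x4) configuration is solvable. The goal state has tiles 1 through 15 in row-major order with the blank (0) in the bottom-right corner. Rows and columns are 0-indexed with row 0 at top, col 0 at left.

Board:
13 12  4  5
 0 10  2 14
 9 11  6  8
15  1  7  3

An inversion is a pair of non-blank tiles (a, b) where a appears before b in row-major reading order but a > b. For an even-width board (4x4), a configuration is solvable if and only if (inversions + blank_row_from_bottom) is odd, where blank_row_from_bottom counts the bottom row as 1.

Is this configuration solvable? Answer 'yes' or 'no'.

Answer: no

Derivation:
Inversions: 63
Blank is in row 1 (0-indexed from top), which is row 3 counting from the bottom (bottom = 1).
63 + 3 = 66, which is even, so the puzzle is not solvable.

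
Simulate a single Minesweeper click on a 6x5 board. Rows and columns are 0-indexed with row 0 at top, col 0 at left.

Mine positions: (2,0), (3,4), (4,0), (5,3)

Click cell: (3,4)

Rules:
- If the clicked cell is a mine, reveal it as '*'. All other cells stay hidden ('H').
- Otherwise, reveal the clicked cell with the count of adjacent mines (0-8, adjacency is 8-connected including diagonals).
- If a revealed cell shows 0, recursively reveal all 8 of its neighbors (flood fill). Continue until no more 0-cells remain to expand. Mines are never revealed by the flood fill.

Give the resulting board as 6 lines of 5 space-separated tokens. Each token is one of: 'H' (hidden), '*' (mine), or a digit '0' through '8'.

H H H H H
H H H H H
H H H H H
H H H H *
H H H H H
H H H H H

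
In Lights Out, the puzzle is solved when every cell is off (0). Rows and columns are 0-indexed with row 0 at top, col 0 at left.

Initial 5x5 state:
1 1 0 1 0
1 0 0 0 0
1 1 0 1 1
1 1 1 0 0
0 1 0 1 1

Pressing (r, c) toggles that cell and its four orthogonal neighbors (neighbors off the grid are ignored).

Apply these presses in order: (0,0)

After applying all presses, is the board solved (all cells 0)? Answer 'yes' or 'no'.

After press 1 at (0,0):
0 0 0 1 0
0 0 0 0 0
1 1 0 1 1
1 1 1 0 0
0 1 0 1 1

Lights still on: 11

Answer: no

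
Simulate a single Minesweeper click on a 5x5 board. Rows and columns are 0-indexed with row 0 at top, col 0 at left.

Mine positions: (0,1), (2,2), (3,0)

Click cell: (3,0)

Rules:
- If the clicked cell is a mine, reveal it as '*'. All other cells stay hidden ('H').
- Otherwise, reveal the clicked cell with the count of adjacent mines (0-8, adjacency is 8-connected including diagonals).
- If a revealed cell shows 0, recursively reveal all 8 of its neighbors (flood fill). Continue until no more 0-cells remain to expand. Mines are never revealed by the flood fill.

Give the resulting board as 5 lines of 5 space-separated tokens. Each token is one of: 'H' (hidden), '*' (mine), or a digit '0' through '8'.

H H H H H
H H H H H
H H H H H
* H H H H
H H H H H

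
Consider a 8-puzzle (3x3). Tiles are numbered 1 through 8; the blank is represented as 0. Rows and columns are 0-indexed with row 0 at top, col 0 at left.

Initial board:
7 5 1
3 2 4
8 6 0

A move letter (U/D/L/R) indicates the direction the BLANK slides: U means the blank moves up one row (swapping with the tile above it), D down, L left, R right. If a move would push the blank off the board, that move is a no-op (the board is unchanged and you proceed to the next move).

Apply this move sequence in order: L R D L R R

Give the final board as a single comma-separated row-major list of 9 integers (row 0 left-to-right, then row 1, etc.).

Answer: 7, 5, 1, 3, 2, 4, 8, 6, 0

Derivation:
After move 1 (L):
7 5 1
3 2 4
8 0 6

After move 2 (R):
7 5 1
3 2 4
8 6 0

After move 3 (D):
7 5 1
3 2 4
8 6 0

After move 4 (L):
7 5 1
3 2 4
8 0 6

After move 5 (R):
7 5 1
3 2 4
8 6 0

After move 6 (R):
7 5 1
3 2 4
8 6 0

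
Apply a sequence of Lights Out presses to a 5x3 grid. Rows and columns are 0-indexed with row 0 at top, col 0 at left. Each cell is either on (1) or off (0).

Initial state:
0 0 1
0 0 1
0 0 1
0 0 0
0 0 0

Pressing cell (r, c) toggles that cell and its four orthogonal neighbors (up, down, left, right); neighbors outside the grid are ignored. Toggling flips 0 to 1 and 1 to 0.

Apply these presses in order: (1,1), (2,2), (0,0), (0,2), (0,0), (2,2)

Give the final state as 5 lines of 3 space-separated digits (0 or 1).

After press 1 at (1,1):
0 1 1
1 1 0
0 1 1
0 0 0
0 0 0

After press 2 at (2,2):
0 1 1
1 1 1
0 0 0
0 0 1
0 0 0

After press 3 at (0,0):
1 0 1
0 1 1
0 0 0
0 0 1
0 0 0

After press 4 at (0,2):
1 1 0
0 1 0
0 0 0
0 0 1
0 0 0

After press 5 at (0,0):
0 0 0
1 1 0
0 0 0
0 0 1
0 0 0

After press 6 at (2,2):
0 0 0
1 1 1
0 1 1
0 0 0
0 0 0

Answer: 0 0 0
1 1 1
0 1 1
0 0 0
0 0 0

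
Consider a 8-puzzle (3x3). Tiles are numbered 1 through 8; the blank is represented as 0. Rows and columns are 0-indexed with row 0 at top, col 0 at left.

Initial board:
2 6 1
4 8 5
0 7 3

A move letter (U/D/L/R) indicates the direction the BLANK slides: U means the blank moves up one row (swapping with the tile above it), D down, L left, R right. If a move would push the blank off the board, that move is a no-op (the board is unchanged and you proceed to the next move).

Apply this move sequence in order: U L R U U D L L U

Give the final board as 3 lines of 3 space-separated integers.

After move 1 (U):
2 6 1
0 8 5
4 7 3

After move 2 (L):
2 6 1
0 8 5
4 7 3

After move 3 (R):
2 6 1
8 0 5
4 7 3

After move 4 (U):
2 0 1
8 6 5
4 7 3

After move 5 (U):
2 0 1
8 6 5
4 7 3

After move 6 (D):
2 6 1
8 0 5
4 7 3

After move 7 (L):
2 6 1
0 8 5
4 7 3

After move 8 (L):
2 6 1
0 8 5
4 7 3

After move 9 (U):
0 6 1
2 8 5
4 7 3

Answer: 0 6 1
2 8 5
4 7 3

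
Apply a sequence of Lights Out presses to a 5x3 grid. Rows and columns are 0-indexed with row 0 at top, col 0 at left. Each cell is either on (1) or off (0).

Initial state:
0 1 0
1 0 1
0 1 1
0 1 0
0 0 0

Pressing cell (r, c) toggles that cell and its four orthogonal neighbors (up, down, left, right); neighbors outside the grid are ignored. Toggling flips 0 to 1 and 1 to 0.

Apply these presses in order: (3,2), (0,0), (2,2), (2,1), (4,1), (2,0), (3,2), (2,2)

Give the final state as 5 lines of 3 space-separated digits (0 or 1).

Answer: 1 0 0
1 1 1
0 1 0
1 1 0
1 1 1

Derivation:
After press 1 at (3,2):
0 1 0
1 0 1
0 1 0
0 0 1
0 0 1

After press 2 at (0,0):
1 0 0
0 0 1
0 1 0
0 0 1
0 0 1

After press 3 at (2,2):
1 0 0
0 0 0
0 0 1
0 0 0
0 0 1

After press 4 at (2,1):
1 0 0
0 1 0
1 1 0
0 1 0
0 0 1

After press 5 at (4,1):
1 0 0
0 1 0
1 1 0
0 0 0
1 1 0

After press 6 at (2,0):
1 0 0
1 1 0
0 0 0
1 0 0
1 1 0

After press 7 at (3,2):
1 0 0
1 1 0
0 0 1
1 1 1
1 1 1

After press 8 at (2,2):
1 0 0
1 1 1
0 1 0
1 1 0
1 1 1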